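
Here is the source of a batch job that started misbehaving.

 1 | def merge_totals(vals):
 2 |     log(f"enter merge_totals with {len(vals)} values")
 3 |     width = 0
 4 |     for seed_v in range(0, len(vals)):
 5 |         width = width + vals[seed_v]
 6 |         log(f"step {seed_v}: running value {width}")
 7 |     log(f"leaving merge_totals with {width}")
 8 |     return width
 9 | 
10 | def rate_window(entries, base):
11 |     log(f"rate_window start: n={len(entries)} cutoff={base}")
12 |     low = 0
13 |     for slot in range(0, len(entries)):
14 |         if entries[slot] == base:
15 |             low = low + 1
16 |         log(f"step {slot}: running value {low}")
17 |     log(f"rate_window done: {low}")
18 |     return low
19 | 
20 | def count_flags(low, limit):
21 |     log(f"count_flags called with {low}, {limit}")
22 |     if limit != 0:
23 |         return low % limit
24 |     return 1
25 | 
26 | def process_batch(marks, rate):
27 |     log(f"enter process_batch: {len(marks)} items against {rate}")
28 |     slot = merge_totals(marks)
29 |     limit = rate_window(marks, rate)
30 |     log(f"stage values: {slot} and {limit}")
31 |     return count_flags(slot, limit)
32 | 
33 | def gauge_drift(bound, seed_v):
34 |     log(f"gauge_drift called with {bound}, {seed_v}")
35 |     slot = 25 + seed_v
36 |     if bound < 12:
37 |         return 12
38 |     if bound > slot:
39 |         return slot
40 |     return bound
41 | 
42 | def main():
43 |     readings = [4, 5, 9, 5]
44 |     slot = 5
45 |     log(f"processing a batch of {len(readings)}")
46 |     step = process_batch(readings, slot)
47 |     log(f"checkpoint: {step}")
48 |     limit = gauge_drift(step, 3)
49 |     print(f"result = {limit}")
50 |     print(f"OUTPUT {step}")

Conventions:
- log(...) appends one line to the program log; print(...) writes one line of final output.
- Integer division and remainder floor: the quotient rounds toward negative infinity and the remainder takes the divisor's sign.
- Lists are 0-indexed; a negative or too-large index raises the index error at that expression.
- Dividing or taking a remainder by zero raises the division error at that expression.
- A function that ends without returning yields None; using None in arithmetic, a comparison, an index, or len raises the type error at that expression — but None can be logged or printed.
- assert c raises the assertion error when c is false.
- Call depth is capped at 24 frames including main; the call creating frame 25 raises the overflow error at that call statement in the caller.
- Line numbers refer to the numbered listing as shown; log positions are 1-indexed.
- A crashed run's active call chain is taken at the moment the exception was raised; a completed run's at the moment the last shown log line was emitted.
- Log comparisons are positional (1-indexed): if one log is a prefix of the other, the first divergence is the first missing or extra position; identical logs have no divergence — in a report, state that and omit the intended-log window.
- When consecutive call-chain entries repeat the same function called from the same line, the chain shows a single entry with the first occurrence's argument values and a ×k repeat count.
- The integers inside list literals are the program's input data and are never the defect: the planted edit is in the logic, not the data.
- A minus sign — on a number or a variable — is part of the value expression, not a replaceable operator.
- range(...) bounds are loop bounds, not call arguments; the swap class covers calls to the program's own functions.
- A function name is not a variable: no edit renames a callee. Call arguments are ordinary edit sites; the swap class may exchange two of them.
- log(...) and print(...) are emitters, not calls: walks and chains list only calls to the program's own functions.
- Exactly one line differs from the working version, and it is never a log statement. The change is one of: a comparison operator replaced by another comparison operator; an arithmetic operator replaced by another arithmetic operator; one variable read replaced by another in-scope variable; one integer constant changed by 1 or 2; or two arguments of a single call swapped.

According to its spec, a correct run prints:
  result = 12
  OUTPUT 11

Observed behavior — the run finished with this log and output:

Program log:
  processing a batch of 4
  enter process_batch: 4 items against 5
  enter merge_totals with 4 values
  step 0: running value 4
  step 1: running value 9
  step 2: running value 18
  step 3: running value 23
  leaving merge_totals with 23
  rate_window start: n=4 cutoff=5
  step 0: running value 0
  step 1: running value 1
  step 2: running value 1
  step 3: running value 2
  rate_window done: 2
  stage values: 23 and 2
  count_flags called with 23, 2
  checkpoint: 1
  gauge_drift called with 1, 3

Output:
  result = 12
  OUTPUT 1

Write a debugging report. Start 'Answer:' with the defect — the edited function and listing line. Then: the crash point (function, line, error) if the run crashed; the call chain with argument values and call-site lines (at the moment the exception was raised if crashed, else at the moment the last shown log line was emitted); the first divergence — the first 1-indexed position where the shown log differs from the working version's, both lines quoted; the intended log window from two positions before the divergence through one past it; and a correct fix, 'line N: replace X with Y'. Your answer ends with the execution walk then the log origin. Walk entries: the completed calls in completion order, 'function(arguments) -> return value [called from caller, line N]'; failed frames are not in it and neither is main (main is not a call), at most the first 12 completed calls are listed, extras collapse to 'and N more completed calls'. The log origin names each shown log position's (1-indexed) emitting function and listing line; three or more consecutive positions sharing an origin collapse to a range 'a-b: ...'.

Answer: the defect is in count_flags at line 23.
Key observation: Position 17 is the first bad log line: 'checkpoint: 1' should read 'checkpoint: 11'.
Call chain: main -> gauge_drift(1, 3) (called at line 48).
First divergence: at position 17 the run shows 'checkpoint: 1' where the working version logs 'checkpoint: 11'.
Intended log window:
  15: stage values: 23 and 2
  16: count_flags called with 23, 2
  17: checkpoint: 11
  18: gauge_drift called with 11, 3
Execution walk:
  merge_totals([4, 5, 9, 5]) -> 23  [called from process_batch, line 28]
  rate_window([4, 5, 9, 5], 5) -> 2  [called from process_batch, line 29]
  count_flags(23, 2) -> 1  [called from process_batch, line 31]
  process_batch([4, 5, 9, 5], 5) -> 1  [called from main, line 46]
  gauge_drift(1, 3) -> 12  [called from main, line 48]
Log line origins:
  1: from main, line 45
  2: from process_batch, line 27
  3: from merge_totals, line 2
  4-7: from merge_totals, line 6
  8: from merge_totals, line 7
  9: from rate_window, line 11
  10-13: from rate_window, line 16
  14: from rate_window, line 17
  15: from process_batch, line 30
  16: from count_flags, line 21
  17: from main, line 47
  18: from gauge_drift, line 34
A correct fix: line 23: replace `%` with `//`.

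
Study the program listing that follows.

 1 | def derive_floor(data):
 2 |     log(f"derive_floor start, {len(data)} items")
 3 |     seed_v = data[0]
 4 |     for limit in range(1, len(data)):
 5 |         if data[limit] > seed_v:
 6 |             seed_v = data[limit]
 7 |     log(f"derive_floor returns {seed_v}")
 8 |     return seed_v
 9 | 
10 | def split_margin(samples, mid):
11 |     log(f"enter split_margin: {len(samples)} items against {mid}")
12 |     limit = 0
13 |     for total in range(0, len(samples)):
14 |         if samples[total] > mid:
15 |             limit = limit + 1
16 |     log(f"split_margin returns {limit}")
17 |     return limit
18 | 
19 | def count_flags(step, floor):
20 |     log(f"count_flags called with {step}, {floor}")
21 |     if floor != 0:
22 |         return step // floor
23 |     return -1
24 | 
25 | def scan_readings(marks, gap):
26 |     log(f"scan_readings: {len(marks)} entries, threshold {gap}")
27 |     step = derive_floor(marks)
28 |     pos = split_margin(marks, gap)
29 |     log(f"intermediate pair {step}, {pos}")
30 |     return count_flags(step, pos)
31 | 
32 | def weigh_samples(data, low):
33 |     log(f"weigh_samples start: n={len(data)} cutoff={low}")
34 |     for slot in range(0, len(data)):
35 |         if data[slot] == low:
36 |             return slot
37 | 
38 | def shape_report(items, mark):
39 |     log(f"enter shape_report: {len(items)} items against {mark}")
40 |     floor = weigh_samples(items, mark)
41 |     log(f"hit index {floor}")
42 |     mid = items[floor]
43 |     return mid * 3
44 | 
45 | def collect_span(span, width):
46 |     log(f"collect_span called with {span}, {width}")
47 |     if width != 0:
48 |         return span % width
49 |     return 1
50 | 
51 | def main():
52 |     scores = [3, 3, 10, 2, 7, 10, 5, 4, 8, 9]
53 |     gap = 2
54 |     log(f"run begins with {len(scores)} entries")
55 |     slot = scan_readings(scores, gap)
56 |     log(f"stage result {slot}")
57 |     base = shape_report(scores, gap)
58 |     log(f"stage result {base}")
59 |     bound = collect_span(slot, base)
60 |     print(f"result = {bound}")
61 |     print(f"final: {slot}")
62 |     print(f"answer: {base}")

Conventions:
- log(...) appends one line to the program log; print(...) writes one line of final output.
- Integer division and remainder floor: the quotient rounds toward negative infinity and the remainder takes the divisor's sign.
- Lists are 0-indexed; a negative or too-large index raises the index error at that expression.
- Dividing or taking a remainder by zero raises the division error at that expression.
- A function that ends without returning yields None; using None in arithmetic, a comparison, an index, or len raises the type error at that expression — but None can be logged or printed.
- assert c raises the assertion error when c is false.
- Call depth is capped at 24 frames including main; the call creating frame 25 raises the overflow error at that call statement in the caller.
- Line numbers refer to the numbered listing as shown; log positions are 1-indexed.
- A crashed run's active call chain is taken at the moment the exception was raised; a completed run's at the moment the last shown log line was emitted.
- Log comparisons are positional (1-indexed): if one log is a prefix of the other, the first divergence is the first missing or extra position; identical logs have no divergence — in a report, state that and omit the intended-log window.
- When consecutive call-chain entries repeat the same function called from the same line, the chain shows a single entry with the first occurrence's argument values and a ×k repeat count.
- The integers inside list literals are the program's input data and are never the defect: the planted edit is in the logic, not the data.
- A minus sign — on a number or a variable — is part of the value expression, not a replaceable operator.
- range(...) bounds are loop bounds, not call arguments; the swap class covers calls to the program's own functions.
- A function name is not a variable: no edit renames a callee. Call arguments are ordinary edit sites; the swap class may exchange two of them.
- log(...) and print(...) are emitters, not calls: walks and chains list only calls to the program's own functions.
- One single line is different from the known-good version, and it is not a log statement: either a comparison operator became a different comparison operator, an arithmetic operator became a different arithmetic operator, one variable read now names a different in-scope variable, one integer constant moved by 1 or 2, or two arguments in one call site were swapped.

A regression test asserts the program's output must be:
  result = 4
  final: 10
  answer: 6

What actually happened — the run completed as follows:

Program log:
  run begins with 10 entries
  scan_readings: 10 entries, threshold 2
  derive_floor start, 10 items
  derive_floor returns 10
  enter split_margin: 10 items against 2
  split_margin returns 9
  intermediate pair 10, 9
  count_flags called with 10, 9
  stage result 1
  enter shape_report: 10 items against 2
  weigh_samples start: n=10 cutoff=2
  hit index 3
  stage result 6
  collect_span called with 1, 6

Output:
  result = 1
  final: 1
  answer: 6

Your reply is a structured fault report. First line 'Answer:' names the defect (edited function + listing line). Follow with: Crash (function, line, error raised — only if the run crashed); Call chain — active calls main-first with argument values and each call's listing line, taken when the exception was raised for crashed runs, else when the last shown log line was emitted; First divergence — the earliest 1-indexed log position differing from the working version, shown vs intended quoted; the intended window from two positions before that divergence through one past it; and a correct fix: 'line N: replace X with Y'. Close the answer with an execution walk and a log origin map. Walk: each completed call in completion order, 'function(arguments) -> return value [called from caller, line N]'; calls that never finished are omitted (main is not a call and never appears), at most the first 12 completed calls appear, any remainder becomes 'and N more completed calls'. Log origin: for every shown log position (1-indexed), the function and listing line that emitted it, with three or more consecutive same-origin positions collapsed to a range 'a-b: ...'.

Answer: the defect is in split_margin at line 14.
Core observation: The earliest visible damage is log position 6 — 'split_margin returns 9' rather than the intended 'split_margin returns 1'.
Call chain: main -> collect_span(1, 6) (called at line 59).
First divergence: position 6 — the shown line 'split_margin returns 9' should read 'split_margin returns 1'.
Intended log window:
  4: derive_floor returns 10
  5: enter split_margin: 10 items against 2
  6: split_margin returns 1
  7: intermediate pair 10, 1
Execution walk:
  derive_floor([3, 3, 10, 2, 7, 10, 5, 4, 8, 9]) -> 10  [called from scan_readings, line 27]
  split_margin([3, 3, 10, 2, 7, 10, 5, 4, 8, 9], 2) -> 9  [called from scan_readings, line 28]
  count_flags(10, 9) -> 1  [called from scan_readings, line 30]
  scan_readings([3, 3, 10, 2, 7, 10, 5, 4, 8, 9], 2) -> 1  [called from main, line 55]
  weigh_samples([3, 3, 10, 2, 7, 10, 5, 4, 8, 9], 2) -> 3  [called from shape_report, line 40]
  shape_report([3, 3, 10, 2, 7, 10, 5, 4, 8, 9], 2) -> 6  [called from main, line 57]
  collect_span(1, 6) -> 1  [called from main, line 59]
Log line origins:
  1: emitted by main (line 54)
  2: emitted by scan_readings (line 26)
  3: emitted by derive_floor (line 2)
  4: emitted by derive_floor (line 7)
  5: emitted by split_margin (line 11)
  6: emitted by split_margin (line 16)
  7: emitted by scan_readings (line 29)
  8: emitted by count_flags (line 20)
  9: emitted by main (line 56)
  10: emitted by shape_report (line 39)
  11: emitted by weigh_samples (line 33)
  12: emitted by shape_report (line 41)
  13: emitted by main (line 58)
  14: emitted by collect_span (line 46)
A correct fix: line 14: replace `>` with `==`.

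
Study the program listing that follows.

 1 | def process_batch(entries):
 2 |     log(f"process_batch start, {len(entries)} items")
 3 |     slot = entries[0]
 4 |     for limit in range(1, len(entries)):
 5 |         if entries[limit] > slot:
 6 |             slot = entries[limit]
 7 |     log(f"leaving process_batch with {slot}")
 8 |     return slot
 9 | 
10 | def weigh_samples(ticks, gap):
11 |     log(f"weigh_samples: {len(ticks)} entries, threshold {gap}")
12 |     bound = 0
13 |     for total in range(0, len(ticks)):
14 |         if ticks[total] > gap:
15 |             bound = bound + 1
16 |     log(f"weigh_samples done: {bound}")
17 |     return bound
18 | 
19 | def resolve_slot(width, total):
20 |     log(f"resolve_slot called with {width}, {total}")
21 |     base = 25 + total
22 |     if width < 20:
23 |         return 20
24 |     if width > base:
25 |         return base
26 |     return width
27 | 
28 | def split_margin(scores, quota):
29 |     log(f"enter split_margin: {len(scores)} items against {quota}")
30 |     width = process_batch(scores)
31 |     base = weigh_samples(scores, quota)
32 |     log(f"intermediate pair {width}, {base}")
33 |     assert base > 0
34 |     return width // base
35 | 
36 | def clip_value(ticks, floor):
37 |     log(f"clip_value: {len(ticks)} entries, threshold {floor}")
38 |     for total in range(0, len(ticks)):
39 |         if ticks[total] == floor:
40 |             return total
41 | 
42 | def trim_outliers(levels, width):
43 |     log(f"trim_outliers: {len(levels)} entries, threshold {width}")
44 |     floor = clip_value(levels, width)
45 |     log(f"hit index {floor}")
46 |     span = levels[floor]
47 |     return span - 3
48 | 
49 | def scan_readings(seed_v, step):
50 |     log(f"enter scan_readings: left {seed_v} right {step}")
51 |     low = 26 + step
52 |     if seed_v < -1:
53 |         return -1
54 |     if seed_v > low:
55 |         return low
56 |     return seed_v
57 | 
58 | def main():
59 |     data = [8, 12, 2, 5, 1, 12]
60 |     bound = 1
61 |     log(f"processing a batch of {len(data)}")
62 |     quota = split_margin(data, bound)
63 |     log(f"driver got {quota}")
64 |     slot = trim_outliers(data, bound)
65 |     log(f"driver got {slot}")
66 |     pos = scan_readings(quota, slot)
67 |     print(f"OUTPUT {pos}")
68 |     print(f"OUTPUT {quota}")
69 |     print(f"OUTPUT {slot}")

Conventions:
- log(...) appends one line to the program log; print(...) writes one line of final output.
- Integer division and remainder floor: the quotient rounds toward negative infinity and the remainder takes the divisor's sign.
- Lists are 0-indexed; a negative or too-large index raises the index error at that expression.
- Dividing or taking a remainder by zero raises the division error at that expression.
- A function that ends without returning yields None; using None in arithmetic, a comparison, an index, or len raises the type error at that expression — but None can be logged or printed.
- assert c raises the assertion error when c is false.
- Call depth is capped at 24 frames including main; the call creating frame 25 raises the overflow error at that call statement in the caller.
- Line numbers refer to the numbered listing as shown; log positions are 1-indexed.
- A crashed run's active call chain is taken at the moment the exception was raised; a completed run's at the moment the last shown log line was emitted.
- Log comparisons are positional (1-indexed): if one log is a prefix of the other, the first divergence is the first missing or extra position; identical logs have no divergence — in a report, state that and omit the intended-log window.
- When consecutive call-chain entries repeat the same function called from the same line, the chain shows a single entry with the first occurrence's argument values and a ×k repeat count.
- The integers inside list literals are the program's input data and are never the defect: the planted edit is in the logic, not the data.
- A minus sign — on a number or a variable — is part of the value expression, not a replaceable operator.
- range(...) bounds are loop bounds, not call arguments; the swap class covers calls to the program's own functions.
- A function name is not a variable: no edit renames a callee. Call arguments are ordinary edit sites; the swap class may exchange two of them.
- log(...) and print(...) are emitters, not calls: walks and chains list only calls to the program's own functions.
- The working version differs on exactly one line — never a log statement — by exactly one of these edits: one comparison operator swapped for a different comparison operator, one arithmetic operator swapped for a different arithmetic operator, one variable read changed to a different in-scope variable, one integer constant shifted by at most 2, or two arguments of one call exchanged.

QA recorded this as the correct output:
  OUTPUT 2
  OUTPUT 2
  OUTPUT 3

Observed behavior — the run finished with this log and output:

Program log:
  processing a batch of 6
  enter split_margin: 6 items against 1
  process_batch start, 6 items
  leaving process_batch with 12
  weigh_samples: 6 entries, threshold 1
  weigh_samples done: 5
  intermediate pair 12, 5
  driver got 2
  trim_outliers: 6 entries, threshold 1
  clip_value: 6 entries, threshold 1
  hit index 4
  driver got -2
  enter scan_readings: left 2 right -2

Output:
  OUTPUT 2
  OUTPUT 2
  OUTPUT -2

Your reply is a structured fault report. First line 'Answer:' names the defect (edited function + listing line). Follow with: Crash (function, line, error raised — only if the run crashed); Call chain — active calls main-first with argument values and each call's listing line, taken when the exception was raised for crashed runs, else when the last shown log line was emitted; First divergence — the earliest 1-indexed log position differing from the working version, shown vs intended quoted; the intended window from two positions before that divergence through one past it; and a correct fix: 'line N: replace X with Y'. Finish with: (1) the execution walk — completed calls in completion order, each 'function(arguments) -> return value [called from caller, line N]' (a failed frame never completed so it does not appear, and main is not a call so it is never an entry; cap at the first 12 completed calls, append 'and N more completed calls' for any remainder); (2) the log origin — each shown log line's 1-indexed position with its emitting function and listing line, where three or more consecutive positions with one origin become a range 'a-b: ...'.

Answer: the defect is in trim_outliers at line 47.
Key fact: At log position 12 the runs split — shown 'driver got -2', but the working version logs 'driver got 3'.
Call chain: main -> scan_readings(2, -2) (called at line 66).
First divergence: position 12; shown 'driver got -2' vs intended 'driver got 3'.
Intended log window:
  10: clip_value: 6 entries, threshold 1
  11: hit index 4
  12: driver got 3
  13: enter scan_readings: left 2 right 3
Execution walk:
  process_batch([8, 12, 2, 5, 1, 12]) -> 12  [called from split_margin, line 30]
  weigh_samples([8, 12, 2, 5, 1, 12], 1) -> 5  [called from split_margin, line 31]
  split_margin([8, 12, 2, 5, 1, 12], 1) -> 2  [called from main, line 62]
  clip_value([8, 12, 2, 5, 1, 12], 1) -> 4  [called from trim_outliers, line 44]
  trim_outliers([8, 12, 2, 5, 1, 12], 1) -> -2  [called from main, line 64]
  scan_readings(2, -2) -> 2  [called from main, line 66]
Log origin:
  1: emitted by main (line 61)
  2: emitted by split_margin (line 29)
  3: emitted by process_batch (line 2)
  4: emitted by process_batch (line 7)
  5: emitted by weigh_samples (line 11)
  6: emitted by weigh_samples (line 16)
  7: emitted by split_margin (line 32)
  8: emitted by main (line 63)
  9: emitted by trim_outliers (line 43)
  10: emitted by clip_value (line 37)
  11: emitted by trim_outliers (line 45)
  12: emitted by main (line 65)
  13: emitted by scan_readings (line 50)
A correct fix: line 47: replace `-` with `*`.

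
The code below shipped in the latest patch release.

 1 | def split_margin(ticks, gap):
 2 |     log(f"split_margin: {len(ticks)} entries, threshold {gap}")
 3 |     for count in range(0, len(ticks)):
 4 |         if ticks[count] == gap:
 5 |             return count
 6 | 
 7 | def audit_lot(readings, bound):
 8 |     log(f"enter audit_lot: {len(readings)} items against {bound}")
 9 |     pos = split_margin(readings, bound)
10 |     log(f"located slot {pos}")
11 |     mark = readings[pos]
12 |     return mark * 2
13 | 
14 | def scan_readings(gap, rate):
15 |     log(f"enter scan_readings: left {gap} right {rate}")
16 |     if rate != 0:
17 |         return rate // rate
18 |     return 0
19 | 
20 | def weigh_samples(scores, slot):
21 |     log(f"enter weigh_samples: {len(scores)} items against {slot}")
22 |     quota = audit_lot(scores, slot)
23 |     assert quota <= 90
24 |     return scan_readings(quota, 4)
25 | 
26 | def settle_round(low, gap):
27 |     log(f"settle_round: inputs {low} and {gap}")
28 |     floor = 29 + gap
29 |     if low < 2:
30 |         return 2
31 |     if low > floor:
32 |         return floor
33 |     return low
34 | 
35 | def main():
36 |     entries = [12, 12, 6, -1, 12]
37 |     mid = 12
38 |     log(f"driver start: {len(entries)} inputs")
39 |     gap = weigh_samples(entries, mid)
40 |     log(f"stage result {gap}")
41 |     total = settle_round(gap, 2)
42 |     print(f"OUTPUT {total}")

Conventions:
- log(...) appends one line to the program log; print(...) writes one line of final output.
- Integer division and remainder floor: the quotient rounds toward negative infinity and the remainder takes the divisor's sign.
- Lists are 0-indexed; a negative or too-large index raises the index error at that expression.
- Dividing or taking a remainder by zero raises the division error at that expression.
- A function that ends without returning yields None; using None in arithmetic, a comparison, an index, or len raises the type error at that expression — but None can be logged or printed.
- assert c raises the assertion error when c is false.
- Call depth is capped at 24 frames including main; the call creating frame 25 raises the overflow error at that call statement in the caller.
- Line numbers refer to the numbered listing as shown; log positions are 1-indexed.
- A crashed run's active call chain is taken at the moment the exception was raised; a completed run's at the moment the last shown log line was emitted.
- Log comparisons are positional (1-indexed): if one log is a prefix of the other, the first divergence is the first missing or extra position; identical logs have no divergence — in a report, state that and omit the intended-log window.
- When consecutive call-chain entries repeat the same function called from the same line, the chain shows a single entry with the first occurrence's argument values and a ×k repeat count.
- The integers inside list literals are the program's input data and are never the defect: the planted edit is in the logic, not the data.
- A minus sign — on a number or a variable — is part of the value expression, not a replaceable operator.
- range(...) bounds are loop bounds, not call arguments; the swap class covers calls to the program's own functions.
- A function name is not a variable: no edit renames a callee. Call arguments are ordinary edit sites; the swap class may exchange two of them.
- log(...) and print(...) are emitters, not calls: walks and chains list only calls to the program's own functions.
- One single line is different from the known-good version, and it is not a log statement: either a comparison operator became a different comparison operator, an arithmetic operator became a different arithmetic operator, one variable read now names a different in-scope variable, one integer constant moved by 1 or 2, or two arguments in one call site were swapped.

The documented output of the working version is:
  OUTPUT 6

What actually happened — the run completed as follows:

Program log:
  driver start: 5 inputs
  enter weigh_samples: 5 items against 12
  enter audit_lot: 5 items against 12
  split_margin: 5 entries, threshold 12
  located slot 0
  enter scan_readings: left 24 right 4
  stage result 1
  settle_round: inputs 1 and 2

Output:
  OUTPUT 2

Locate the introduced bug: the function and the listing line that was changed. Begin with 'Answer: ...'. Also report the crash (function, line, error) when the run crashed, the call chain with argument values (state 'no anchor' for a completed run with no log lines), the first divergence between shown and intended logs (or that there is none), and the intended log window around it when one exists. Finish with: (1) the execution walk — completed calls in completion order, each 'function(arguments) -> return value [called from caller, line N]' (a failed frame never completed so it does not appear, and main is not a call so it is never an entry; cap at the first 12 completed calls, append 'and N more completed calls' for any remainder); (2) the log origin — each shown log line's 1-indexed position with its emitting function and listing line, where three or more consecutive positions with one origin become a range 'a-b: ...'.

Answer: the defect is in scan_readings at line 17.
The tell: Log line 7 is where behavior first shows: 'stage result 1' appears instead of 'stage result 6'.
Call chain: main -> settle_round(1, 2) (called at line 41).
First divergence: position 7; shown 'stage result 1' vs intended 'stage result 6'.
Intended log window:
  5: located slot 0
  6: enter scan_readings: left 24 right 4
  7: stage result 6
  8: settle_round: inputs 6 and 2
Execution walk:
  split_margin([12, 12, 6, -1, 12], 12) -> 0  [called from audit_lot, line 9]
  audit_lot([12, 12, 6, -1, 12], 12) -> 24  [called from weigh_samples, line 22]
  scan_readings(24, 4) -> 1  [called from weigh_samples, line 24]
  weigh_samples([12, 12, 6, -1, 12], 12) -> 1  [called from main, line 39]
  settle_round(1, 2) -> 2  [called from main, line 41]
Log origins:
  1: logged in main at line 38
  2: logged in weigh_samples at line 21
  3: logged in audit_lot at line 8
  4: logged in split_margin at line 2
  5: logged in audit_lot at line 10
  6: logged in scan_readings at line 15
  7: logged in main at line 40
  8: logged in settle_round at line 27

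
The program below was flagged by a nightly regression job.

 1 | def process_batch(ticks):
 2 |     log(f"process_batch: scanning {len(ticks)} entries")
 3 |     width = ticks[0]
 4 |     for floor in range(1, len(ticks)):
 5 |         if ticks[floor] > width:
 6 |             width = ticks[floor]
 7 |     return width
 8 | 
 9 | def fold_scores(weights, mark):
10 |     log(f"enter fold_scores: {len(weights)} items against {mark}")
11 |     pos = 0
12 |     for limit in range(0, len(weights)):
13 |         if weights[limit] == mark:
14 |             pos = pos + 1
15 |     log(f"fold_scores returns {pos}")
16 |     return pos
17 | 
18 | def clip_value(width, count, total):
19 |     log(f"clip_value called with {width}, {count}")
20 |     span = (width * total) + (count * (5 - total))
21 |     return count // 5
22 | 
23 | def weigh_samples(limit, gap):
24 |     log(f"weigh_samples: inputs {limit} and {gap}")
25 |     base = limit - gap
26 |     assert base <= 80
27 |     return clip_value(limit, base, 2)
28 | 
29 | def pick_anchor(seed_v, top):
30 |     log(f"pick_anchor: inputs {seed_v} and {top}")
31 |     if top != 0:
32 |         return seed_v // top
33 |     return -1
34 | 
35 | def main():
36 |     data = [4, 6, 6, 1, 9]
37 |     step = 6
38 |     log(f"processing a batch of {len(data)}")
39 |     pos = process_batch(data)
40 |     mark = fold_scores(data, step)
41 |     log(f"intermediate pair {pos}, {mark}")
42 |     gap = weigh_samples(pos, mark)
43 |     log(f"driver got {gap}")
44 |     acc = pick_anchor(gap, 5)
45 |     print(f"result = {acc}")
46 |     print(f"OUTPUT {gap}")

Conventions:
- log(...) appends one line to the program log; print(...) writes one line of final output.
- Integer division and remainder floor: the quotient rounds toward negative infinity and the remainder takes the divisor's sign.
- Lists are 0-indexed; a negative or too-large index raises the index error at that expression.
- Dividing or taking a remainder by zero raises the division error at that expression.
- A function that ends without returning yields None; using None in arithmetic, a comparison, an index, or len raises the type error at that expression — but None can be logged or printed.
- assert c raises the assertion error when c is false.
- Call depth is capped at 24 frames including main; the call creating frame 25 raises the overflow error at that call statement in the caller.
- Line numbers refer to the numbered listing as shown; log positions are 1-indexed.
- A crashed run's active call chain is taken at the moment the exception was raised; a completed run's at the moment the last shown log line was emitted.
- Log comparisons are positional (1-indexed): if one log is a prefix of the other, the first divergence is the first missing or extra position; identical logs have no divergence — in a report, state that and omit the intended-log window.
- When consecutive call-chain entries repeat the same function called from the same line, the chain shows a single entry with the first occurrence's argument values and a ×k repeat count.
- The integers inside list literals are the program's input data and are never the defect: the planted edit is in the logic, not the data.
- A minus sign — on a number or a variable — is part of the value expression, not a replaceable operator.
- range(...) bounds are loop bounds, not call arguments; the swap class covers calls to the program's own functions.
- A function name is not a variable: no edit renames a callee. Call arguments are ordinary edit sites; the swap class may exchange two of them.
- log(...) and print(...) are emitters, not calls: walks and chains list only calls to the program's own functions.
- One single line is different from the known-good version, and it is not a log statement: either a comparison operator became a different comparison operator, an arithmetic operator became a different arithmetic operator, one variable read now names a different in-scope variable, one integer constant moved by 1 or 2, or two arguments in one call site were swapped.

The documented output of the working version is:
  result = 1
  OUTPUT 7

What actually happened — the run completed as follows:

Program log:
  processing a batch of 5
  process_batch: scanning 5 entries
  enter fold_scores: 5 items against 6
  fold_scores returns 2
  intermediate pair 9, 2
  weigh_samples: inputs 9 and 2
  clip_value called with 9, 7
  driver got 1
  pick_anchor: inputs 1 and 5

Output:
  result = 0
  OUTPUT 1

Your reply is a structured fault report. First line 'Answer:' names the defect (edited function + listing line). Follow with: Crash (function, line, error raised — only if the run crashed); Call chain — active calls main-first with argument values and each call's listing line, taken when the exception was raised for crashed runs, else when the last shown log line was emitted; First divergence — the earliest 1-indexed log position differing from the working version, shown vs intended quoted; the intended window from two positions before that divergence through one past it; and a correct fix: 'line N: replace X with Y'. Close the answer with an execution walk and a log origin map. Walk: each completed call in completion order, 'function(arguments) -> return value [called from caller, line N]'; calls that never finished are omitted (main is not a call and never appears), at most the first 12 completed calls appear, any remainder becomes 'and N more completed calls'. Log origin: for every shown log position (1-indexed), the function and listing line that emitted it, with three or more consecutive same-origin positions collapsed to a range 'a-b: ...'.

Answer: the defect is in clip_value at line 21.
The tell: Log line 8 is where behavior first shows: 'driver got 1' appears instead of 'driver got 7'.
Call chain: main -> pick_anchor(1, 5) (called at line 44).
First divergence: at position 8 the run shows 'driver got 1' where the working version logs 'driver got 7'.
Intended log window:
  6: weigh_samples: inputs 9 and 2
  7: clip_value called with 9, 7
  8: driver got 7
  9: pick_anchor: inputs 7 and 5
Execution walk:
  process_batch([4, 6, 6, 1, 9]) -> 9  [called from main, line 39]
  fold_scores([4, 6, 6, 1, 9], 6) -> 2  [called from main, line 40]
  clip_value(9, 7, 2) -> 1  [called from weigh_samples, line 27]
  weigh_samples(9, 2) -> 1  [called from main, line 42]
  pick_anchor(1, 5) -> 0  [called from main, line 44]
Log line origins:
  1: from main, line 38
  2: from process_batch, line 2
  3: from fold_scores, line 10
  4: from fold_scores, line 15
  5: from main, line 41
  6: from weigh_samples, line 24
  7: from clip_value, line 19
  8: from main, line 43
  9: from pick_anchor, line 30
A correct fix: line 21: replace `count` with `span`.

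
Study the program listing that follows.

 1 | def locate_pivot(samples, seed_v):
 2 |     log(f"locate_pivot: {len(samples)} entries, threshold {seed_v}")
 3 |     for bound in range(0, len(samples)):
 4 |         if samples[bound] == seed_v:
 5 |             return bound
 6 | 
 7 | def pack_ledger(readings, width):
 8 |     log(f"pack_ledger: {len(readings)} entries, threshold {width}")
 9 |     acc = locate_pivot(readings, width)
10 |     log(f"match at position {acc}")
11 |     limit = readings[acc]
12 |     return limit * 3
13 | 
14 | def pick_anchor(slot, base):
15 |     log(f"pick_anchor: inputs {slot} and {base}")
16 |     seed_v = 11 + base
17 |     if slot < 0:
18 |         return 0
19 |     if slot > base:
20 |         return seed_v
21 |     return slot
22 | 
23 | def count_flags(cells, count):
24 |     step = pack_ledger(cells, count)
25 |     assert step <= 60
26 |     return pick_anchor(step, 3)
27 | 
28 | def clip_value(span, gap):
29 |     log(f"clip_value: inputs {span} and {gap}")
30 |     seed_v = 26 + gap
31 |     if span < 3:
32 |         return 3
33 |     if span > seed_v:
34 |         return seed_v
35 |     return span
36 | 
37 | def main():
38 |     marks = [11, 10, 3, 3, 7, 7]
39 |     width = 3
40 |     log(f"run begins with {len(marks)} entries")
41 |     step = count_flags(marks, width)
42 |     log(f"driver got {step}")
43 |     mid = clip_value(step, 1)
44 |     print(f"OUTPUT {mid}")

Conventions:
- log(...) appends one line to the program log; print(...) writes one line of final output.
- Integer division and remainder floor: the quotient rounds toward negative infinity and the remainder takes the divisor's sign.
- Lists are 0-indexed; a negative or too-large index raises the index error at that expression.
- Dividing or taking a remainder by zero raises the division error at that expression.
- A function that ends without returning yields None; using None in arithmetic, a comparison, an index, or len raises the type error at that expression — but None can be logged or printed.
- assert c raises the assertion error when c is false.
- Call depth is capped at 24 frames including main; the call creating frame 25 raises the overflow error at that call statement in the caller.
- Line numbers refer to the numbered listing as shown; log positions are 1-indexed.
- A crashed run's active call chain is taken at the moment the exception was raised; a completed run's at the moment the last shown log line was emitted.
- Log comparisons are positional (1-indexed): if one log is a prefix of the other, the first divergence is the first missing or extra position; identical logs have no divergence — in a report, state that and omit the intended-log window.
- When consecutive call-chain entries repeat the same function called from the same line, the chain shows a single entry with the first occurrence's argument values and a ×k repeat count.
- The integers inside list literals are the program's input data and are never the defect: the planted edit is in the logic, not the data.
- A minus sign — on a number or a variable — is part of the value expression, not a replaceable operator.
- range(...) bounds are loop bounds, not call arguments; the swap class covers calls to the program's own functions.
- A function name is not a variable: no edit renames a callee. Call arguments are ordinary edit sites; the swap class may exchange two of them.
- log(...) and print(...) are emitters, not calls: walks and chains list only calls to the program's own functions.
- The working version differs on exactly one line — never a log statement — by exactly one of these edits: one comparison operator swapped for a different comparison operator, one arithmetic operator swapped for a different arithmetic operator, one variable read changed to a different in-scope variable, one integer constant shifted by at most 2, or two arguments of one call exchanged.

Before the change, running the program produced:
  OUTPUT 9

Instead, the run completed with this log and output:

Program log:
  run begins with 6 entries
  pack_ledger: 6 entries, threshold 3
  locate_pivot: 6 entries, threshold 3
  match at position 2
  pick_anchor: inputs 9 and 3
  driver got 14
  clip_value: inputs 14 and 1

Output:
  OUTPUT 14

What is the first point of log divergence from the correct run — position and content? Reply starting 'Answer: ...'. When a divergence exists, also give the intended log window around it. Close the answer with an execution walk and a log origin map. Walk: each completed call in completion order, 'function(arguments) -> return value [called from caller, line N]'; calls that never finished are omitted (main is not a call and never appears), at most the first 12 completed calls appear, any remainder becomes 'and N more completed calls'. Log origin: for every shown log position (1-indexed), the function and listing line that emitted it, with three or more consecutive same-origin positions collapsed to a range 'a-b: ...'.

Answer: position 6 — shown 'driver got 14', intended 'driver got 9'.
Intended log window:
  4: match at position 2
  5: pick_anchor: inputs 9 and 3
  6: driver got 9
  7: clip_value: inputs 9 and 1
Execution walk:
  locate_pivot([11, 10, 3, 3, 7, 7], 3) -> 2  [called from pack_ledger, line 9]
  pack_ledger([11, 10, 3, 3, 7, 7], 3) -> 9  [called from count_flags, line 24]
  pick_anchor(9, 3) -> 14  [called from count_flags, line 26]
  count_flags([11, 10, 3, 3, 7, 7], 3) -> 14  [called from main, line 41]
  clip_value(14, 1) -> 14  [called from main, line 43]
Log origins:
  1: logged in main at line 40
  2: logged in pack_ledger at line 8
  3: logged in locate_pivot at line 2
  4: logged in pack_ledger at line 10
  5: logged in pick_anchor at line 15
  6: logged in main at line 42
  7: logged in clip_value at line 29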